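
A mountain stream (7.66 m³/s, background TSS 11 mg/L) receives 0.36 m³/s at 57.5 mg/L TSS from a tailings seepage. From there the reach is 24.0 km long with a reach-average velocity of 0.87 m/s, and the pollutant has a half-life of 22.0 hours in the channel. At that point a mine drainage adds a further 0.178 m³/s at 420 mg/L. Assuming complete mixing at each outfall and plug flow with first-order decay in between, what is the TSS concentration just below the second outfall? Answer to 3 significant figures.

Flow-weighted average: C = (7.660·11.00 + 0.3600·57.50) / 8.020 = 105.0/8.020 = 13.09 mg/L; combined flow 8.020 m³/s.
Travel time t = 24.0·1000 / 0.87 = 27590 s = 7.663 h.
Half-life 22.0 h → k = ln 2 / 22.0 = 0.03151 h⁻¹ = 0.7562 d⁻¹.
After decay, C = 13.09 × e^(−kt) = 13.09 × 0.7855 = 10.28 mg/L.
Second outfall: C = (8.020·10.28 + 0.1780·420.0)/8.198 = 19.18 mg/L.

19.2 mg/L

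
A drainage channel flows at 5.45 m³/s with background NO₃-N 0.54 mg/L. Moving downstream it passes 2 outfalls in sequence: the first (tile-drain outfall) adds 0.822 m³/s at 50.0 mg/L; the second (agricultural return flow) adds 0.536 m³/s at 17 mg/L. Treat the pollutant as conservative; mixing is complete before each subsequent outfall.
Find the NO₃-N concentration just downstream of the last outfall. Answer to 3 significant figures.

7.81 mg/L

After outfall 1: Q = 5.450 + 0.8220 = 6.272 m³/s; C = (5.450·0.5400 + 0.8220·50.00)/6.272 = 7.022 mg/L.
After outfall 2: Q = 6.272 + 0.5360 = 6.808 m³/s; C = (6.272·7.022 + 0.5360·17.00)/6.808 = 7.808 mg/L.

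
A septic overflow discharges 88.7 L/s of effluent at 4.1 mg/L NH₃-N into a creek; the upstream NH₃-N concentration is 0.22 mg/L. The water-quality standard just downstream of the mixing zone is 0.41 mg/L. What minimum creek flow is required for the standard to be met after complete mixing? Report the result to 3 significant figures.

Set C_mix = 0.41: (Q·0.2200 + 88.70·4.100) / (Q + 88.70) = 0.41
→ Q = 88.70·(4.100 − 0.41)/(0.41 − 0.2200) = 1723 L/s.

1720 L/s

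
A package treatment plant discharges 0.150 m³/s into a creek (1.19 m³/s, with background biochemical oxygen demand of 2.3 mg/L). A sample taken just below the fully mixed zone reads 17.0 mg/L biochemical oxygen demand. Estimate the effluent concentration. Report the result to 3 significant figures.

134 mg/L

Mass balance: 1.190·2.300 + 0.1500·Cₑ = 1.340·17.00
→ Cₑ = (1.340·17.00 − 1.190·2.300) / 0.1500 = 133.6 mg/L.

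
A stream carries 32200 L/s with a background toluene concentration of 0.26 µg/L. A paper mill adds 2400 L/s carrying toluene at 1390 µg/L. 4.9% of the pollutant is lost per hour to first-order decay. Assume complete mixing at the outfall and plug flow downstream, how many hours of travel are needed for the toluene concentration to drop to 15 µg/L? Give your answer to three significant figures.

37.1 h

Flow-weighted average: C = (32200·0.2600 + 2400·1390) / 34600 = 3344000/34600 = 96.66 µg/L.
4.9%/h lost → k = −ln(1 − 0.049) = 0.05024 h⁻¹.
96.66·exp(−k·t) = 15 → t = ln(96.66/15)/k = 133500 s = 37.08 h.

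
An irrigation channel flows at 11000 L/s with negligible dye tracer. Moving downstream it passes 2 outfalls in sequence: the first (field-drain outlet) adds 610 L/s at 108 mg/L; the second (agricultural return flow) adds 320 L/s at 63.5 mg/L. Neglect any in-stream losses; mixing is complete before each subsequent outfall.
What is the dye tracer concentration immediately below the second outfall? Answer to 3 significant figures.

Below outfall 1: Q → 11610 L/s, C = (11000·0 + 610.0·108.0)/11610 = 5.674 mg/L.
Below outfall 2: Q → 11930 L/s, C = (11610·5.674 + 320.0·63.50)/11930 = 7.225 mg/L.

7.23 mg/L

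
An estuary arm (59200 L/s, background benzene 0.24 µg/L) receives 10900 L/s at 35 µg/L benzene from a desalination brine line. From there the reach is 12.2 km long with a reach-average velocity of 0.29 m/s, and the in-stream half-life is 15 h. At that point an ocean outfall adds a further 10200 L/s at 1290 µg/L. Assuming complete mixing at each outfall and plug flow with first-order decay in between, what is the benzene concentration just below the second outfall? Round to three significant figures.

Conservation of mass: C = (59200·0.2400 + 10900·35.00) / 70100 = 395700/70100 = 5.645 µg/L; combined flow 70100 L/s.
Travel time t = 12.2·1000 / 0.29 = 42070 s = 11.69 h.
Half-life 15 h → k = ln 2 / 15 = 0.04621 h⁻¹ = 1.109 d⁻¹.
Applying C = C₀e^(−kt): 5.645 × 0.5827 = 3.290 µg/L.
Second outfall: C = (70100·3.290 + 10200·1290)/80300 = 166.7 µg/L.

167 µg/L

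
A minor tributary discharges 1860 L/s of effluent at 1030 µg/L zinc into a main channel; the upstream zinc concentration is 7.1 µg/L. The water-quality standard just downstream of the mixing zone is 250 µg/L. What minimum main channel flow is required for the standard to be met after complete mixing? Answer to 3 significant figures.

5970 L/s

Set C_mix = 250: (Q·7.100 + 1860·1030) / (Q + 1860) = 250
→ Q = 1860·(1030 − 250)/(250 − 7.100) = 5973 L/s.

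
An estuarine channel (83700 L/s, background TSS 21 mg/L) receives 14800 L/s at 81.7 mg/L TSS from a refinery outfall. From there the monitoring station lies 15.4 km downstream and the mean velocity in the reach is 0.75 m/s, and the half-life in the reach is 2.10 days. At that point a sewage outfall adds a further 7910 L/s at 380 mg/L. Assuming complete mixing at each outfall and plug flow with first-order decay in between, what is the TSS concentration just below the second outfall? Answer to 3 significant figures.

Conservation of mass: C = (83700·21.00 + 14800·81.70) / 98500 = 2967000/98500 = 30.12 mg/L; combined flow 98500 L/s.
Travel time t = 15.4·1000 / 0.75 = 20530 s = 5.704 h.
Half-life 2.10 d → k = ln 2 / 2.10 = 0.3301 d⁻¹.
First-order decay: C = 30.12·exp(−k·t) = 30.12·0.9246 = 27.85 mg/L.
At the second outfall, C = (98500·27.85 + 7910·380.0) / (98500 + 7910) = 54.03 mg/L.

54.0 mg/L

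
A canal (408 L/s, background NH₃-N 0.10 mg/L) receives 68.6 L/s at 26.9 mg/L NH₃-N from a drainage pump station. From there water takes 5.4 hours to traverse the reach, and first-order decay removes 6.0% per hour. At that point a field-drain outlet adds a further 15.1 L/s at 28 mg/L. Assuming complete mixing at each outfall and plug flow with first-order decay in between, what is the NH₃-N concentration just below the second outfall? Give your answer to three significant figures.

Mixed concentration C = ΣQC/ΣQ = (408.0·0.1000 + 68.60·26.90) / 476.6 = 1886/476.6 = 3.957 mg/L; combined flow 476.6 L/s.
6.0%/h lost → k = −ln(1 − 0.06) = 0.06188 h⁻¹.
Decay over the reach: 3.957·exp(−kt) = 3.957·0.7160 = 2.833 mg/L.
At the second outfall, C = (476.6·2.833 + 15.10·28.00) / (476.6 + 15.10) = 3.606 mg/L.

3.61 mg/L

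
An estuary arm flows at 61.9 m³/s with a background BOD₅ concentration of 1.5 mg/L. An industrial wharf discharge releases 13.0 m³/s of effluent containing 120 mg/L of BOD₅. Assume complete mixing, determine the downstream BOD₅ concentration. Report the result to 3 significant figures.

Mixed concentration C = ΣQC/ΣQ = (61.90·1.500 + 13.00·120.0) / 74.90 = 1653/74.90 = 22.07 mg/L.

22.1 mg/L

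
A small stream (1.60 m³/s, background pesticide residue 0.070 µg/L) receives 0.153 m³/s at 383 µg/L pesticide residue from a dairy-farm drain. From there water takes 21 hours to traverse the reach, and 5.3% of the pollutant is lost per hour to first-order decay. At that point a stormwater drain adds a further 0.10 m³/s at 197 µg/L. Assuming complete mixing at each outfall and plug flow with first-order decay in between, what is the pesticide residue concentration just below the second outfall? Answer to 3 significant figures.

Conservation of mass: C = (1.600·0.07000 + 0.1530·383.0) / 1.753 = 58.71/1.753 = 33.49 µg/L; combined flow 1.753 m³/s.
5.3%/h lost → k = −ln(1 − 0.053) = 0.05446 h⁻¹.
First-order decay: C = 33.49·exp(−k·t) = 33.49·0.3187 = 10.67 µg/L.
Second outfall: C = (1.753·10.67 + 0.1000·197.0)/1.853 = 20.73 µg/L.

20.7 µg/L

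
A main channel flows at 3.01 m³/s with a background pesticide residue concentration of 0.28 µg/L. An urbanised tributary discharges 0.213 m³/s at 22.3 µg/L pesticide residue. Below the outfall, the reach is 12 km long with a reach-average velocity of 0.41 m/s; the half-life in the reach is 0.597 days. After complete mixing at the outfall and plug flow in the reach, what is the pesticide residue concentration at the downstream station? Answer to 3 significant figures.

1.17 µg/L

After mixing, C = (3.010·0.2800 + 0.2130·22.30) / 3.223 = 5.593/3.223 = 1.735 µg/L.
Travel time t = 12·1000 / 0.41 = 29270 s = 8.130 h.
Half-life 0.597 d → k = ln 2 / 0.597 = 1.161 d⁻¹.
Decay over the reach: 1.735·exp(−kt) = 1.735·0.6748 = 1.171 µg/L.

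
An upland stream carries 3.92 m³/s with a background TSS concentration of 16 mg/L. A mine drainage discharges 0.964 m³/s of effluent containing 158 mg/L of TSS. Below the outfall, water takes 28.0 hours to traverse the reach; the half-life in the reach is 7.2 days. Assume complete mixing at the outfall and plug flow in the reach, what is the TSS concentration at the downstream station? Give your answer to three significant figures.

Mixed concentration C = ΣQC/ΣQ = (3.920·16.00 + 0.9640·158.0) / 4.884 = 215.0/4.884 = 44.03 mg/L.
Half-life 7.2 d → k = ln 2 / 7.2 = 0.09627 d⁻¹.
Applying C = C₀e^(−kt): 44.03 × 0.8938 = 39.35 mg/L.

39.4 mg/L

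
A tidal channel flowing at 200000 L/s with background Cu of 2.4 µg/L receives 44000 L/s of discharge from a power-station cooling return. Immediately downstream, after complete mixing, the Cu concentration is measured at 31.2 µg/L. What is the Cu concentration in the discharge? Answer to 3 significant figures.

Mass balance: 200000·2.400 + 44000·Cₑ = 244000·31.20
→ Cₑ = (244000·31.20 − 200000·2.400) / 44000 = 162.1 µg/L.

162 µg/L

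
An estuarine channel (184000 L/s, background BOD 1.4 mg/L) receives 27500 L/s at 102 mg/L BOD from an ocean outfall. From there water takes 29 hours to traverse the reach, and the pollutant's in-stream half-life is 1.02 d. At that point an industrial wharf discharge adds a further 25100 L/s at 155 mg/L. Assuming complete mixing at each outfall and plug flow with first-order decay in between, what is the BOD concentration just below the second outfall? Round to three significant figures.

Mixed concentration C = ΣQC/ΣQ = (184000·1.400 + 27500·102.0) / 211500 = 3063000/211500 = 14.48 mg/L; combined flow 211500 L/s.
Half-life 1.02 d → k = ln 2 / 1.02 = 0.6796 d⁻¹.
First-order decay: C = 14.48·exp(−k·t) = 14.48·0.4399 = 6.370 mg/L.
At the second outfall, C = (211500·6.370 + 25100·155.0) / (211500 + 25100) = 22.14 mg/L.

22.1 mg/L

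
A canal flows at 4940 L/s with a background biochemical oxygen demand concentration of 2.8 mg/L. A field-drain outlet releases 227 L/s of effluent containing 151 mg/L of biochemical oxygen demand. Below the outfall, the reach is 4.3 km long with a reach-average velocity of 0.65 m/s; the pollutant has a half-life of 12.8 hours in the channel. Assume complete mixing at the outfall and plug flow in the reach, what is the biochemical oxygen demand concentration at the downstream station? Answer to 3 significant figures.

8.43 mg/L

After mixing, C = (4940·2.800 + 227.0·151.0) / 5167 = 48110/5167 = 9.311 mg/L.
Travel time t = 4.3·1000 / 0.65 = 6615 s = 1.838 h.
Half-life 12.8 h → k = ln 2 / 12.8 = 0.05415 h⁻¹ = 1.300 d⁻¹.
Applying C = C₀e^(−kt): 9.311 × 0.9053 = 8.429 mg/L.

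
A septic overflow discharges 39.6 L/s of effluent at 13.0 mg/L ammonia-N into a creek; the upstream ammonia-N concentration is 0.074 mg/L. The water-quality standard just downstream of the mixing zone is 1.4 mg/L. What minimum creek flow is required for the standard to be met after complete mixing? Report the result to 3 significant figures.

Set C_mix = 1.4: (Q·0.07400 + 39.60·13.00) / (Q + 39.60) = 1.4
→ Q = 39.60·(13.00 − 1.4)/(1.4 − 0.07400) = 346.4 L/s.

346 L/s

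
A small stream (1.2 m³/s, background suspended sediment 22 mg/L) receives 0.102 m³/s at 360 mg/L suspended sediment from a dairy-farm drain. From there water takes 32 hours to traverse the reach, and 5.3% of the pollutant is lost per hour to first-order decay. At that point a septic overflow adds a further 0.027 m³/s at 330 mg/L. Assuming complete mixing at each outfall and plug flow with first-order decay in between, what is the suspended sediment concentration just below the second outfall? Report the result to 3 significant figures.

15.0 mg/L

After mixing, C = (1.200·22.00 + 0.1020·360.0) / 1.302 = 63.12/1.302 = 48.48 mg/L; combined flow 1.302 m³/s.
5.3%/h lost → k = −ln(1 − 0.053) = 0.05446 h⁻¹.
Applying C = C₀e^(−kt): 48.48 × 0.1751 = 8.487 mg/L.
At the second outfall, C = (1.302·8.487 + 0.02700·330.0) / (1.302 + 0.02700) = 15.02 mg/L.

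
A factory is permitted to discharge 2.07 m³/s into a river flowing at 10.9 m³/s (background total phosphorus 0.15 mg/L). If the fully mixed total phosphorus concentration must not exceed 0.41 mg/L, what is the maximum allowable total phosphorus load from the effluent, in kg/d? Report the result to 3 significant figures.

Mass balance at the limit: 10.90·0.1500 + 2.070·Cₑ = 12.97·0.41 → Cₑ = 1.779 mg/L.
Load = 2.070 m³/s × 1.779 g/m³ × 86 400 s/d = 318.2 kg/d.

318 kg/d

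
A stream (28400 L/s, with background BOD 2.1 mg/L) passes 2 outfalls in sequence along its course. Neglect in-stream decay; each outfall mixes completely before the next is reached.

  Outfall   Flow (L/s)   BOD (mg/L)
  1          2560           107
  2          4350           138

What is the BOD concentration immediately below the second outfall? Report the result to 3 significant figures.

Below outfall 1: Q → 30960 L/s, C = (28400·2.100 + 2560·107.0)/30960 = 10.77 mg/L.
Below outfall 2: Q → 35310 L/s, C = (30960·10.77 + 4350·138.0)/35310 = 26.45 mg/L.

26.4 mg/L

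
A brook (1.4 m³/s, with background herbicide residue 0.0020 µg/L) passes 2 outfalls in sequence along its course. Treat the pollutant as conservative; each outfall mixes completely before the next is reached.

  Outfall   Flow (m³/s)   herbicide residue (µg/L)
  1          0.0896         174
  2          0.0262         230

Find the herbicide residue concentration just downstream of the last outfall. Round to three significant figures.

14.3 µg/L

After outfall 1: Q = 1.400 + 0.08960 = 1.490 m³/s; C = (1.400·0.002000 + 0.08960·174.0)/1.490 = 10.47 µg/L.
After outfall 2: Q = 1.490 + 0.02620 = 1.516 m³/s; C = (1.490·10.47 + 0.02620·230.0)/1.516 = 14.26 µg/L.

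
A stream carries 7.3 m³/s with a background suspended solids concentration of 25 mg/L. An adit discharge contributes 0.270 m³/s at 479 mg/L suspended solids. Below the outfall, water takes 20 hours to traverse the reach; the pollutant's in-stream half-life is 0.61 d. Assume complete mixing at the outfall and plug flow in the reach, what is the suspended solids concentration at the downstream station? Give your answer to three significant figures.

Flow-weighted average: C = (7.300·25.00 + 0.2700·479.0) / 7.570 = 311.8/7.570 = 41.19 mg/L.
Half-life 0.61 d → k = ln 2 / 0.61 = 1.136 d⁻¹.
Decay over the reach: 41.19·exp(−kt) = 41.19·0.3879 = 15.98 mg/L.

16.0 mg/L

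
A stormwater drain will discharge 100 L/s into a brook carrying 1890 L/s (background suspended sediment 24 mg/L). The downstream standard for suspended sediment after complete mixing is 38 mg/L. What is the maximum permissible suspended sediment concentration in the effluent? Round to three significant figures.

At the limit, (Qr·Cr + Qe·Cₑ)/(Qr + Qe) = 38:
Cₑ = (1990·38 − 1890·24.00) / 100.0 = 302.6 mg/L.

303 mg/L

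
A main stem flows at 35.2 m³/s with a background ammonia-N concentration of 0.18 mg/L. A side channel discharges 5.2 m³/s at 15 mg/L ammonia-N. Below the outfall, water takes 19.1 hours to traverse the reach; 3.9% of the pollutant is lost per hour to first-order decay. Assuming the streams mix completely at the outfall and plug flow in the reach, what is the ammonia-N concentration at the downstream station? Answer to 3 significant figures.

0.976 mg/L

Conservation of mass: C = (35.20·0.1800 + 5.200·15.00) / 40.40 = 84.34/40.40 = 2.088 mg/L.
3.9%/h lost → k = −ln(1 − 0.039) = 0.03978 h⁻¹.
Applying C = C₀e^(−kt): 2.088 × 0.4678 = 0.9764 mg/L.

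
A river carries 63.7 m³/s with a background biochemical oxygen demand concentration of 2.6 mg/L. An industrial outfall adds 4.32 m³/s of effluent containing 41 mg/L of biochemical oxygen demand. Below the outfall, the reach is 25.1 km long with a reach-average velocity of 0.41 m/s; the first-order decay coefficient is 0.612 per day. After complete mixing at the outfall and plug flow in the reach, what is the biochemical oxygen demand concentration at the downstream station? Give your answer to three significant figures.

3.27 mg/L

Conservation of mass: C = (63.70·2.600 + 4.320·41.00) / 68.02 = 342.7/68.02 = 5.039 mg/L.
Travel time t = 25.1·1000 / 0.41 = 61220 s = 17.01 h.
After decay, C = 5.039 × e^(−kt) = 5.039 × 0.6481 = 3.266 mg/L.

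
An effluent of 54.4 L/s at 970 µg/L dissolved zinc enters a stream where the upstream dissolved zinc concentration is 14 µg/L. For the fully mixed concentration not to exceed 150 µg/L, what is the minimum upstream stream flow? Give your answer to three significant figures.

328 L/s

Set C_mix = 150: (Q·14.00 + 54.40·970.0) / (Q + 54.40) = 150
→ Q = 54.40·(970.0 − 150)/(150 − 14.00) = 328.0 L/s.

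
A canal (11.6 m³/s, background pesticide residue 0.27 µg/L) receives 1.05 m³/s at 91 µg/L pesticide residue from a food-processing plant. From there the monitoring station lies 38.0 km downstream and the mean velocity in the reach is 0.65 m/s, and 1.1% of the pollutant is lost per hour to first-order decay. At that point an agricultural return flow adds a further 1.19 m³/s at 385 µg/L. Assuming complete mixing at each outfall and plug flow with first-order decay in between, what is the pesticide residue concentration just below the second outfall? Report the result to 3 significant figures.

Flow-weighted average: C = (11.60·0.2700 + 1.050·91.00) / 12.65 = 98.68/12.65 = 7.801 µg/L; combined flow 12.65 m³/s.
Travel time t = 38.0·1000 / 0.65 = 58460 s = 16.24 h.
1.1%/h lost → k = −ln(1 − 0.011) = 0.01106 h⁻¹.
Applying C = C₀e^(−kt): 7.801 × 0.8356 = 6.518 µg/L.
Second outfall: C = (12.65·6.518 + 1.190·385.0)/13.84 = 39.06 µg/L.

39.1 µg/L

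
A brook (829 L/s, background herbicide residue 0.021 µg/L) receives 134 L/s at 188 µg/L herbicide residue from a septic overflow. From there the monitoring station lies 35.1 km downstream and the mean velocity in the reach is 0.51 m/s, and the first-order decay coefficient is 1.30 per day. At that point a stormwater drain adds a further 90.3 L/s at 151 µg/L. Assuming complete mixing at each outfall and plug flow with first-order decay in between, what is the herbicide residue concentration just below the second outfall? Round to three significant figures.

Conservation of mass: C = (829.0·0.02100 + 134.0·188.0) / 963.0 = 25210/963.0 = 26.18 µg/L; combined flow 963.0 L/s.
Travel time t = 35.1·1000 / 0.51 = 68820 s = 19.12 h.
After decay, C = 26.18 × e^(−kt) = 26.18 × 0.3550 = 9.294 µg/L.
At the second outfall, C = (963.0·9.294 + 90.30·151.0) / (963.0 + 90.30) = 21.44 µg/L.

21.4 µg/L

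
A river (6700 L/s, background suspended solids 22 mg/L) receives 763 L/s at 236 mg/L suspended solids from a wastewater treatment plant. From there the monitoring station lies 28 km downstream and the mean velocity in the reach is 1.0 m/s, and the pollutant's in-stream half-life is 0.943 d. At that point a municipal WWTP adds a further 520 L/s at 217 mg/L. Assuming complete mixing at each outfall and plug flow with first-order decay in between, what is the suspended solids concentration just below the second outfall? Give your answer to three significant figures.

46.5 mg/L

Flow-weighted average: C = (6700·22.00 + 763.0·236.0) / 7463 = 327500/7463 = 43.88 mg/L; combined flow 7463 L/s.
Travel time t = 28·1000 / 1.0 = 28000 s = 7.778 h.
Half-life 0.943 d → k = ln 2 / 0.943 = 0.7350 d⁻¹.
Applying C = C₀e^(−kt): 43.88 × 0.7880 = 34.58 mg/L.
Second outfall: C = (7463·34.58 + 520.0·217.0)/7983 = 46.46 mg/L.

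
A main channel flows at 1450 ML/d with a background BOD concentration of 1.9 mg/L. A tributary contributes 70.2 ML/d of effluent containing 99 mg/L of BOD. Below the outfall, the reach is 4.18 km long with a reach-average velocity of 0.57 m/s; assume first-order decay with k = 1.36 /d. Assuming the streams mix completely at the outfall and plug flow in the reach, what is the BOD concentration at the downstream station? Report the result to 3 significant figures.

Mass balance: C = (1450·1.900 + 70.20·99.00) / 1520 = 9705/1520 = 6.384 mg/L.
Travel time t = 4.18·1000 / 0.57 = 7333 s = 2.037 h.
First-order decay: C = 6.384·exp(−k·t) = 6.384·0.8910 = 5.688 mg/L.

5.69 mg/L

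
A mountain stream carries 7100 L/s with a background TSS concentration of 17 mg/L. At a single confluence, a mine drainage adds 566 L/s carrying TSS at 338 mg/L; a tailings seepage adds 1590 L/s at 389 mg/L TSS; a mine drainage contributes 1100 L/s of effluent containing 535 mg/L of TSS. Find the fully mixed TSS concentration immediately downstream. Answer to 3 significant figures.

Flow-weighted average: C = (7100·17.00 + 566.0·338.0 + 1590·389.0 + 1100·535.0) / 10360 = 1519000/10360 = 146.7 mg/L.

147 mg/L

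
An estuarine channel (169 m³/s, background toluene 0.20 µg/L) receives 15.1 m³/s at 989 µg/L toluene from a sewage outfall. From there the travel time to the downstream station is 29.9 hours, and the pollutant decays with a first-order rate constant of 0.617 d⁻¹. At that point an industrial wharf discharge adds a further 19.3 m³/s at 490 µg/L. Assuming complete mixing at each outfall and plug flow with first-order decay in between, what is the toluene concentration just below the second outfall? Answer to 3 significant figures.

Conservation of mass: C = (169.0·0.2000 + 15.10·989.0) / 184.1 = 14970/184.1 = 81.30 µg/L; combined flow 184.1 m³/s.
After decay, C = 81.30 × e^(−kt) = 81.30 × 0.4636 = 37.69 µg/L.
At the second outfall, C = (184.1·37.69 + 19.30·490.0) / (184.1 + 19.30) = 80.61 µg/L.

80.6 µg/L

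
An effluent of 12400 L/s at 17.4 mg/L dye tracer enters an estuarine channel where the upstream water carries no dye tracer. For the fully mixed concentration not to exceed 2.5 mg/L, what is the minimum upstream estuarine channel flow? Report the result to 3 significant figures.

Set C_mix = 2.5: (Q·0 + 12400·17.40) / (Q + 12400) = 2.5
→ Q = 12400·(17.40 − 2.5)/(2.5 − 0) = 73900 L/s.

73900 L/s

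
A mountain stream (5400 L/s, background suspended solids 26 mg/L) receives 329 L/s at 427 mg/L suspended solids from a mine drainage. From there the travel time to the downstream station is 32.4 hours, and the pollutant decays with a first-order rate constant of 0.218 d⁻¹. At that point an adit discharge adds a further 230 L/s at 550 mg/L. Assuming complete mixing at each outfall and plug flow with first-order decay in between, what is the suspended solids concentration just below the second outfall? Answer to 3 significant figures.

56.3 mg/L

Flow-weighted average: C = (5400·26.00 + 329.0·427.0) / 5729 = 280900/5729 = 49.03 mg/L; combined flow 5729 L/s.
First-order decay: C = 49.03·exp(−k·t) = 49.03·0.7451 = 36.53 mg/L.
Second outfall: C = (5729·36.53 + 230.0·550.0)/5959 = 56.35 mg/L.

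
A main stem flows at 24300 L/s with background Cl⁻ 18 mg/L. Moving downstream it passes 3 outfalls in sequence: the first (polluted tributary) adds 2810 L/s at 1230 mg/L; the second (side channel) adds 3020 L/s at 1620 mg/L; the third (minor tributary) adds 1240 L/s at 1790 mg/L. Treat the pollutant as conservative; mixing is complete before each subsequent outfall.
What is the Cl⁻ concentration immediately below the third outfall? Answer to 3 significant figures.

351 mg/L

Below outfall 1: Q → 27110 L/s, C = (24300·18.00 + 2810·1230)/27110 = 143.6 mg/L.
Below outfall 2: Q → 30130 L/s, C = (27110·143.6 + 3020·1620)/30130 = 291.6 mg/L.
Below outfall 3: Q → 31370 L/s, C = (30130·291.6 + 1240·1790)/31370 = 350.8 mg/L.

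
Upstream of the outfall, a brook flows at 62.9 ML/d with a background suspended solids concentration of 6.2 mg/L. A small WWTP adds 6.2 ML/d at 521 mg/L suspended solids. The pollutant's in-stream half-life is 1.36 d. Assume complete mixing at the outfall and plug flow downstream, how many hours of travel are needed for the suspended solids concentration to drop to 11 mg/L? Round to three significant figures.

Mixed concentration C = ΣQC/ΣQ = (62.90·6.200 + 6.200·521.0) / 69.10 = 3620/69.10 = 52.39 mg/L.
Half-life 1.36 d → k = ln 2 / 1.36 = 0.5097 d⁻¹.
52.39·exp(−k·t) = 11 → t = ln(52.39/11)/k = 264600 s = 73.50 h.

73.5 h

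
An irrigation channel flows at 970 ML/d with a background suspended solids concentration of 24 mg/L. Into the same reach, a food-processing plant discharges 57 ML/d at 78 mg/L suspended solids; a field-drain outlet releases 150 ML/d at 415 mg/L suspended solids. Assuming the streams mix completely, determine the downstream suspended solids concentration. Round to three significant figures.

76.4 mg/L

After mixing, C = (970.0·24.00 + 57.00·78.00 + 150.0·415.0) / 1177 = 89980/1177 = 76.45 mg/L.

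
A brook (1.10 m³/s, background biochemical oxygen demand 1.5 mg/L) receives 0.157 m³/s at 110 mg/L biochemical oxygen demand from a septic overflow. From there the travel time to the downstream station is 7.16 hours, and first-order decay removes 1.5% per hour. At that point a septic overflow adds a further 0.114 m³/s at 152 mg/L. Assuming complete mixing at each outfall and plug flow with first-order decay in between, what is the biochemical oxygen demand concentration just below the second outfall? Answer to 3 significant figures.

25.0 mg/L

Flow-weighted average: C = (1.100·1.500 + 0.1570·110.0) / 1.257 = 18.92/1.257 = 15.05 mg/L; combined flow 1.257 m³/s.
1.5%/h lost → k = −ln(1 − 0.015) = 0.01511 h⁻¹.
First-order decay: C = 15.05·exp(−k·t) = 15.05·0.8974 = 13.51 mg/L.
At the second outfall, C = (1.257·13.51 + 0.1140·152.0) / (1.257 + 0.1140) = 25.02 mg/L.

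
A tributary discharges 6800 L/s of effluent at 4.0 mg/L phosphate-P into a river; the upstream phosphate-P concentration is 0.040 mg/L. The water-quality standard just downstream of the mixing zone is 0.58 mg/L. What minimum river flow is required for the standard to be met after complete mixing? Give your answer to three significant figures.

43100 L/s

Set C_mix = 0.58: (Q·0.04000 + 6800·4.000) / (Q + 6800) = 0.58
→ Q = 6800·(4.000 − 0.58)/(0.58 − 0.04000) = 43070 L/s.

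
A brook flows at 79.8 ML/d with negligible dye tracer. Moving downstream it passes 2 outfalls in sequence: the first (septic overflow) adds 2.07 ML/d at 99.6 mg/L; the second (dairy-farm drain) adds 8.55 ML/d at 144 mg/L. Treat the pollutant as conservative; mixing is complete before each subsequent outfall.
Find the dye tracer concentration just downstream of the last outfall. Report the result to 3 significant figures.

Below outfall 1: Q → 81.87 ML/d, C = (79.80·0 + 2.070·99.60)/81.87 = 2.518 mg/L.
Below outfall 2: Q → 90.42 ML/d, C = (81.87·2.518 + 8.550·144.0)/90.42 = 15.90 mg/L.

15.9 mg/L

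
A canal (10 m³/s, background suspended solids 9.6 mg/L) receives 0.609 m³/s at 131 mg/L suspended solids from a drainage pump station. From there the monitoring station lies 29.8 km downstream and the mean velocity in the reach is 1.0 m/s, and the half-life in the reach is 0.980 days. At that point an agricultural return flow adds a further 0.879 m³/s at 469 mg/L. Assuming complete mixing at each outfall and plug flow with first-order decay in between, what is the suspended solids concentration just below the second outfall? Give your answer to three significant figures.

47.9 mg/L

Conservation of mass: C = (10.00·9.600 + 0.6090·131.0) / 10.61 = 175.8/10.61 = 16.57 mg/L; combined flow 10.61 m³/s.
Travel time t = 29.8·1000 / 1.0 = 29800 s = 8.278 h.
Half-life 0.980 d → k = ln 2 / 0.980 = 0.7073 d⁻¹.
Decay over the reach: 16.57·exp(−kt) = 16.57·0.7835 = 12.98 mg/L.
Second outfall: C = (10.61·12.98 + 0.8790·469.0)/11.49 = 47.87 mg/L.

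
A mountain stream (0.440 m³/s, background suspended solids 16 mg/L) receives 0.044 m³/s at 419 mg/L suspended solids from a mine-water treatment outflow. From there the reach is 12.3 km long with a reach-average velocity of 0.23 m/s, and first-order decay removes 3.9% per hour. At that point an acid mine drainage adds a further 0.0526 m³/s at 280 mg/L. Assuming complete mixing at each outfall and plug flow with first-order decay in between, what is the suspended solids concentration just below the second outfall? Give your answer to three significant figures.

Flow-weighted average: C = (0.4400·16.00 + 0.04400·419.0) / 0.4840 = 25.48/0.4840 = 52.64 mg/L; combined flow 0.4840 m³/s.
Travel time t = 12.3·1000 / 0.23 = 53480 s = 14.86 h.
3.9%/h lost → k = −ln(1 − 0.039) = 0.03978 h⁻¹.
Decay over the reach: 52.64·exp(−kt) = 52.64·0.5538 = 29.15 mg/L.
Second outfall: C = (0.4840·29.15 + 0.05260·280.0)/0.5366 = 53.74 mg/L.

53.7 mg/L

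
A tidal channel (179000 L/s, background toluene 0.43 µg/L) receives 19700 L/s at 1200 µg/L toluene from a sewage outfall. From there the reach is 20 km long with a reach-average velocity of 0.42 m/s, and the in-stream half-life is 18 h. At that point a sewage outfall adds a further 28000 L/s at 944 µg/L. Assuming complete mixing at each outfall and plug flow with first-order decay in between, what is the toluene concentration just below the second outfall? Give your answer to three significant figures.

179 µg/L

Conservation of mass: C = (179000·0.4300 + 19700·1200) / 198700 = 23720000/198700 = 119.4 µg/L; combined flow 198700 L/s.
Travel time t = 20·1000 / 0.42 = 47620 s = 13.23 h.
Half-life 18 h → k = ln 2 / 18 = 0.03851 h⁻¹ = 0.9242 d⁻¹.
First-order decay: C = 119.4·exp(−k·t) = 119.4·0.6009 = 71.72 µg/L.
At the second outfall, C = (198700·71.72 + 28000·944.0) / (198700 + 28000) = 179.5 µg/L.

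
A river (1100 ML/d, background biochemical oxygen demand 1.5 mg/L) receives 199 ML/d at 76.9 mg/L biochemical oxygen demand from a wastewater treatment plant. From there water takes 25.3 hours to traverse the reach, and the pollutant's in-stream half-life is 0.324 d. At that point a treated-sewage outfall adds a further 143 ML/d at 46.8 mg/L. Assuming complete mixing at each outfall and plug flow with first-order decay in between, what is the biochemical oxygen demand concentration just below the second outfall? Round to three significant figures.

5.87 mg/L

Mixed concentration C = ΣQC/ΣQ = (1100·1.500 + 199.0·76.90) / 1299 = 16950/1299 = 13.05 mg/L; combined flow 1299 ML/d.
Half-life 0.324 d → k = ln 2 / 0.324 = 2.139 d⁻¹.
First-order decay: C = 13.05·exp(−k·t) = 13.05·0.1049 = 1.368 mg/L.
At the second outfall, C = (1299·1.368 + 143.0·46.80) / (1299 + 143.0) = 5.874 mg/L.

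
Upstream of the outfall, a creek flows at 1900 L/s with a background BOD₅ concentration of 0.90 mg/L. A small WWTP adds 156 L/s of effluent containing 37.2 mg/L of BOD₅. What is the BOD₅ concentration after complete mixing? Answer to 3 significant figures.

Conservation of mass: C = (1900·0.9000 + 156.0·37.20) / 2056 = 7513/2056 = 3.654 mg/L.

3.65 mg/L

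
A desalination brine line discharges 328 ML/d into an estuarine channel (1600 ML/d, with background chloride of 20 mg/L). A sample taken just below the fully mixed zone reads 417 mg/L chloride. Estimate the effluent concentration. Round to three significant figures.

Mass balance: 1600·20.00 + 328.0·Cₑ = 1928·417.0
→ Cₑ = (1928·417.0 − 1600·20.00) / 328.0 = 2354 mg/L.

2350 mg/L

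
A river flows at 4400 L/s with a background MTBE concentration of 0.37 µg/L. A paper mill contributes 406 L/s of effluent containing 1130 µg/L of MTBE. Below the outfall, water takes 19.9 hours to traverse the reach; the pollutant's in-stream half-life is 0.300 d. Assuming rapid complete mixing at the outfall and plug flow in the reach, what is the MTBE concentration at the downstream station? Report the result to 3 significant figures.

14.1 µg/L

After mixing, C = (4400·0.3700 + 406.0·1130) / 4806 = 460400/4806 = 95.80 µg/L.
Half-life 0.300 d → k = ln 2 / 0.300 = 2.310 d⁻¹.
Applying C = C₀e^(−kt): 95.80 × 0.1472 = 14.10 µg/L.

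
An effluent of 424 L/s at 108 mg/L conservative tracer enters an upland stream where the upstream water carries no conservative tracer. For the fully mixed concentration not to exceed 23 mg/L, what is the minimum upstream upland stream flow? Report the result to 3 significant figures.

Set C_mix = 23: (Q·0 + 424.0·108.0) / (Q + 424.0) = 23
→ Q = 424.0·(108.0 − 23)/(23 − 0) = 1567 L/s.

1570 L/s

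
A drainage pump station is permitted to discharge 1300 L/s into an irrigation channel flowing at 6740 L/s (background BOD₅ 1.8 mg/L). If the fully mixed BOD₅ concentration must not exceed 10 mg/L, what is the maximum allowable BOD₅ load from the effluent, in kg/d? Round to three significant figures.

5900 kg/d

Mass balance at the limit: 6740·1.800 + 1300·Cₑ = 8040·10 → Cₑ = 52.51 mg/L.
1300 L/s = 1.300 m³/s. Load = 1.300 m³/s × 52.51 g/m³ × 86 400 s/d = 5898 kg/d.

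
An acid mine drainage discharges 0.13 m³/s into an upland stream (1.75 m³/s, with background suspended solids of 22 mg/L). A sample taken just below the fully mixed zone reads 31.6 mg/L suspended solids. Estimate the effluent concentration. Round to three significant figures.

Mass balance: 1.750·22.00 + 0.1300·Cₑ = 1.880·31.60
→ Cₑ = (1.880·31.60 − 1.750·22.00) / 0.1300 = 160.8 mg/L.

161 mg/L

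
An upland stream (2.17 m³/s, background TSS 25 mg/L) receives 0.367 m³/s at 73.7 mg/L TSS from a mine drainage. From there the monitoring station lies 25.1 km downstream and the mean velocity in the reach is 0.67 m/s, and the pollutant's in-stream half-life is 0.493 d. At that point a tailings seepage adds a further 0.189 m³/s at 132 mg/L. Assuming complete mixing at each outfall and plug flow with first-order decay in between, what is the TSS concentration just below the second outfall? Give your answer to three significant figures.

Mass balance: C = (2.170·25.00 + 0.3670·73.70) / 2.537 = 81.30/2.537 = 32.04 mg/L; combined flow 2.537 m³/s.
Travel time t = 25.1·1000 / 0.67 = 37460 s = 10.41 h.
Half-life 0.493 d → k = ln 2 / 0.493 = 1.406 d⁻¹.
Decay over the reach: 32.04·exp(−kt) = 32.04·0.5436 = 17.42 mg/L.
Second outfall: C = (2.537·17.42 + 0.1890·132.0)/2.726 = 25.36 mg/L.

25.4 mg/L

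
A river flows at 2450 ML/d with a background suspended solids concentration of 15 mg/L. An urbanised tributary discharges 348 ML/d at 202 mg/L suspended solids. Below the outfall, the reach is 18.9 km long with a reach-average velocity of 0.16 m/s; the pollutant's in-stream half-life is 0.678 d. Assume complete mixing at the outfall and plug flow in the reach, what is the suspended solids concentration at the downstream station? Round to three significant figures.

Conservation of mass: C = (2450·15.00 + 348.0·202.0) / 2798 = 107000/2798 = 38.26 mg/L.
Travel time t = 18.9·1000 / 0.16 = 118100 s = 32.81 h.
Half-life 0.678 d → k = ln 2 / 0.678 = 1.022 d⁻¹.
After decay, C = 38.26 × e^(−kt) = 38.26 × 0.2472 = 9.456 mg/L.

9.46 mg/L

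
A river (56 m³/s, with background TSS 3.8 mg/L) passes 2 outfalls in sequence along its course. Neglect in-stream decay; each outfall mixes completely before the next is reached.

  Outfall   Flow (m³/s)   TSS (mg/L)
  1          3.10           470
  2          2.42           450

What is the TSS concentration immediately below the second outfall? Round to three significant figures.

Below outfall 1: Q → 59.10 m³/s, C = (56.00·3.800 + 3.100·470.0)/59.10 = 28.25 mg/L.
Below outfall 2: Q → 61.52 m³/s, C = (59.10·28.25 + 2.420·450.0)/61.52 = 44.84 mg/L.

44.8 mg/L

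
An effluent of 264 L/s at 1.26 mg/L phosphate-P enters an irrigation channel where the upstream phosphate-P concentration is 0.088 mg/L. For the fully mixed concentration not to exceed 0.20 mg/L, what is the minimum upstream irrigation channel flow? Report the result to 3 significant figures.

2500 L/s

Set C_mix = 0.20: (Q·0.08800 + 264.0·1.260) / (Q + 264.0) = 0.20
→ Q = 264.0·(1.260 − 0.20)/(0.20 − 0.08800) = 2499 L/s.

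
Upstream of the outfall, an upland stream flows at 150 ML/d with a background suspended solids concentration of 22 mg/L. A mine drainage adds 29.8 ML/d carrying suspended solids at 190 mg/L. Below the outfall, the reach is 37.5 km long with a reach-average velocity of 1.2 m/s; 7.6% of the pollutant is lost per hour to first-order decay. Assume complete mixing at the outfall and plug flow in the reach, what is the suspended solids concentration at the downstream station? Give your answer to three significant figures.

Mass balance: C = (150.0·22.00 + 29.80·190.0) / 179.8 = 8962/179.8 = 49.84 mg/L.
Travel time t = 37.5·1000 / 1.2 = 31250 s = 8.681 h.
7.6%/h lost → k = −ln(1 − 0.076) = 0.07904 h⁻¹.
First-order decay: C = 49.84·exp(−k·t) = 49.84·0.5035 = 25.10 mg/L.

25.1 mg/L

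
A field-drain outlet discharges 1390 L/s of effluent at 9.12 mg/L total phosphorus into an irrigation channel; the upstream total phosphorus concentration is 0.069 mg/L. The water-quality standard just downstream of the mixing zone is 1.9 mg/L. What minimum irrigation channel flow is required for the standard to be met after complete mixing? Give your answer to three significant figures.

5480 L/s

Set C_mix = 1.9: (Q·0.06900 + 1390·9.120) / (Q + 1390) = 1.9
→ Q = 1390·(9.120 − 1.9)/(1.9 − 0.06900) = 5481 L/s.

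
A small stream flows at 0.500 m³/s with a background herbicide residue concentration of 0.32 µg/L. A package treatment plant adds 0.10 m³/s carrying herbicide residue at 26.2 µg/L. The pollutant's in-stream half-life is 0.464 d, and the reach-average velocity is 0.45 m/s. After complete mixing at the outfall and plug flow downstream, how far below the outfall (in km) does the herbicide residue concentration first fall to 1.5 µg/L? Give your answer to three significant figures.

29.4 km

Mixed concentration C = ΣQC/ΣQ = (0.5000·0.3200 + 0.1000·26.20) / 0.6000 = 2.780/0.6000 = 4.633 µg/L.
Half-life 0.464 d → k = ln 2 / 0.464 = 1.494 d⁻¹.
Set 4.633·exp(−k·t) = 1.5 → t = ln(4.633/1.5)/k = 65230 s = 18.12 h.
Distance = v·t = 0.45·65230 = 29350 m = 29.35 km.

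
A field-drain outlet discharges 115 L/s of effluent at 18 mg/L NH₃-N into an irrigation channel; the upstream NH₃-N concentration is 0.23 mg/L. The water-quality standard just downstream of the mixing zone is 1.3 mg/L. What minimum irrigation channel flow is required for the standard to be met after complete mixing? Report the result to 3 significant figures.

Set C_mix = 1.3: (Q·0.2300 + 115.0·18.00) / (Q + 115.0) = 1.3
→ Q = 115.0·(18.00 − 1.3)/(1.3 − 0.2300) = 1795 L/s.

1790 L/s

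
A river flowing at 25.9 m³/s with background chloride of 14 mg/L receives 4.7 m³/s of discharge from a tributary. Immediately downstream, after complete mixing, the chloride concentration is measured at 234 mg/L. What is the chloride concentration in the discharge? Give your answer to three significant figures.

Mass balance: 25.90·14.00 + 4.700·Cₑ = 30.60·234.0
→ Cₑ = (30.60·234.0 − 25.90·14.00) / 4.700 = 1446 mg/L.

1450 mg/L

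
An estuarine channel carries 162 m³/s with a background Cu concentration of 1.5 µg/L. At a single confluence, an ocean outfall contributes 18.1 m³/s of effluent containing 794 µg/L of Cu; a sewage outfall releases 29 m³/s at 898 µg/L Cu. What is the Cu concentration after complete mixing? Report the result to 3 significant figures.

Mixed concentration C = ΣQC/ΣQ = (162.0·1.500 + 18.10·794.0 + 29.00·898.0) / 209.1 = 40660/209.1 = 194.4 µg/L.

194 µg/L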